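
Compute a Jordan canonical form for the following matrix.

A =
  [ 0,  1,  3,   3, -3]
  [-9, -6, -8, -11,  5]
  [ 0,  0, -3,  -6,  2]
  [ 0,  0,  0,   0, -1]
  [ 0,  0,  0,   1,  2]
J_3(-3) ⊕ J_2(1)

The characteristic polynomial is
  det(x·I − A) = x^5 + 7*x^4 + 10*x^3 - 18*x^2 - 27*x + 27 = (x - 1)^2*(x + 3)^3

Eigenvalues and multiplicities (the geometric multiplicity of λ is n − rank(A − λI), which equals the number of Jordan blocks for λ):
  λ = -3: algebraic multiplicity = 3, geometric multiplicity = 1
  λ = 1: algebraic multiplicity = 2, geometric multiplicity = 1

Determining the block sizes for each eigenvalue:
  λ = -3: one block (gm = 1), so the single block has size am = 3 → block sizes [3]
  λ = 1: one block (gm = 1), so the single block has size am = 2 → block sizes [2]

Assembling the blocks gives a Jordan form
J =
  [-3,  1,  0, 0, 0]
  [ 0, -3,  1, 0, 0]
  [ 0,  0, -3, 0, 0]
  [ 0,  0,  0, 1, 1]
  [ 0,  0,  0, 0, 1]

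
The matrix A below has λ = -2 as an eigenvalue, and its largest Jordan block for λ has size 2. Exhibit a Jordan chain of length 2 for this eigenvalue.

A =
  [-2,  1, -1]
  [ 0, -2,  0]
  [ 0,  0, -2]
A Jordan chain for λ = -2 of length 2:
v_1 = (1, 0, 0)ᵀ
v_2 = (0, 1, 0)ᵀ

Let N = A − (-2)·I. We want v_2 with N^2 v_2 = 0 but N^1 v_2 ≠ 0; then v_{j-1} := N · v_j for j = 2, …, 2.

Pick v_2 = (0, 1, 0)ᵀ.
Then v_1 = N · v_2 = (1, 0, 0)ᵀ.

Sanity check: (A − (-2)·I) v_1 = (0, 0, 0)ᵀ = 0. ✓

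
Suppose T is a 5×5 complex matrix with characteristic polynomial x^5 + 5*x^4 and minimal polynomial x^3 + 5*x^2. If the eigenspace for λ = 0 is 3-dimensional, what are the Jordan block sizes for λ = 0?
Block sizes for λ = 0: [2, 1, 1]

Step 1 — from the characteristic polynomial, algebraic multiplicity of λ = 0 is 4. From dim ker(T − (0)·I) = 3, there are exactly 3 Jordan blocks for λ = 0.
Step 2 — from the minimal polynomial, the factor (x − 0)^2 tells us the largest block for λ = 0 has size 2.
Step 3 — with total size 4, 3 blocks, and largest block 2, the block sizes (in nonincreasing order) are [2, 1, 1].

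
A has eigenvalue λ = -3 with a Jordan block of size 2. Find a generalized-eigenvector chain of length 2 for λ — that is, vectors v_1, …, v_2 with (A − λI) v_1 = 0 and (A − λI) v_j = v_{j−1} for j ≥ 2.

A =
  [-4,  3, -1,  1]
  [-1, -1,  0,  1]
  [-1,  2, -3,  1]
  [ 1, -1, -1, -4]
A Jordan chain for λ = -3 of length 2:
v_1 = (-1, -1, -1, 1)ᵀ
v_2 = (1, 0, 0, 0)ᵀ

Let N = A − (-3)·I. We want v_2 with N^2 v_2 = 0 but N^1 v_2 ≠ 0; then v_{j-1} := N · v_j for j = 2, …, 2.

Pick v_2 = (1, 0, 0, 0)ᵀ.
Then v_1 = N · v_2 = (-1, -1, -1, 1)ᵀ.

Sanity check: (A − (-3)·I) v_1 = (0, 0, 0, 0)ᵀ = 0. ✓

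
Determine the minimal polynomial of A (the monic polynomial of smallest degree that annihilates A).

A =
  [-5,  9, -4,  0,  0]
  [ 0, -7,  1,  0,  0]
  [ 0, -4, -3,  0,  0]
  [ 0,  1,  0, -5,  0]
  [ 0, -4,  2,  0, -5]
x^3 + 15*x^2 + 75*x + 125

The characteristic polynomial is χ_A(x) = (x + 5)^5, so the eigenvalues are known. The minimal polynomial is
  m_A(x) = Π_λ (x − λ)^{k_λ}
where k_λ is the size of the *largest* Jordan block for λ (equivalently, the smallest k with (A − λI)^k v = 0 for every generalised eigenvector v of λ).

  λ = -5: largest Jordan block has size 3, contributing (x + 5)^3

So m_A(x) = (x + 5)^3 = x^3 + 15*x^2 + 75*x + 125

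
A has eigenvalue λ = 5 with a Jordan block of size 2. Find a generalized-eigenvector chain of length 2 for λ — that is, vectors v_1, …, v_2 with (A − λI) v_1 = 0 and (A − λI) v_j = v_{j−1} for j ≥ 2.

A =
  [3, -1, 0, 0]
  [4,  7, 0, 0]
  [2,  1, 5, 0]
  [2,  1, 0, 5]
A Jordan chain for λ = 5 of length 2:
v_1 = (-2, 4, 2, 2)ᵀ
v_2 = (1, 0, 0, 0)ᵀ

Let N = A − (5)·I. We want v_2 with N^2 v_2 = 0 but N^1 v_2 ≠ 0; then v_{j-1} := N · v_j for j = 2, …, 2.

Pick v_2 = (1, 0, 0, 0)ᵀ.
Then v_1 = N · v_2 = (-2, 4, 2, 2)ᵀ.

Sanity check: (A − (5)·I) v_1 = (0, 0, 0, 0)ᵀ = 0. ✓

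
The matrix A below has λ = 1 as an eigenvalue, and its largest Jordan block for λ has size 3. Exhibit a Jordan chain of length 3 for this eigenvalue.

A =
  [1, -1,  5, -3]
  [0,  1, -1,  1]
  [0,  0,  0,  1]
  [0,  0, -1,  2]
A Jordan chain for λ = 1 of length 3:
v_1 = (-1, 0, 0, 0)ᵀ
v_2 = (5, -1, -1, -1)ᵀ
v_3 = (0, 0, 1, 0)ᵀ

Let N = A − (1)·I. We want v_3 with N^3 v_3 = 0 but N^2 v_3 ≠ 0; then v_{j-1} := N · v_j for j = 3, …, 2.

Pick v_3 = (0, 0, 1, 0)ᵀ.
Then v_2 = N · v_3 = (5, -1, -1, -1)ᵀ.
Then v_1 = N · v_2 = (-1, 0, 0, 0)ᵀ.

Sanity check: (A − (1)·I) v_1 = (0, 0, 0, 0)ᵀ = 0. ✓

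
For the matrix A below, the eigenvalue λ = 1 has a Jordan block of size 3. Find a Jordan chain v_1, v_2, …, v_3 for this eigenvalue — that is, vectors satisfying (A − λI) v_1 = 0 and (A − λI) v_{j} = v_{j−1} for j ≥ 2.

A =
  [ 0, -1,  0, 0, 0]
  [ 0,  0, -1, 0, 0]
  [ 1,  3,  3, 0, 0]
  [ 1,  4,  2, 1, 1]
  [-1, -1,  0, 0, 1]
A Jordan chain for λ = 1 of length 3:
v_1 = (1, -1, 1, 0, 1)ᵀ
v_2 = (-1, 0, 1, 1, -1)ᵀ
v_3 = (1, 0, 0, 0, 0)ᵀ

Let N = A − (1)·I. We want v_3 with N^3 v_3 = 0 but N^2 v_3 ≠ 0; then v_{j-1} := N · v_j for j = 3, …, 2.

Pick v_3 = (1, 0, 0, 0, 0)ᵀ.
Then v_2 = N · v_3 = (-1, 0, 1, 1, -1)ᵀ.
Then v_1 = N · v_2 = (1, -1, 1, 0, 1)ᵀ.

Sanity check: (A − (1)·I) v_1 = (0, 0, 0, 0, 0)ᵀ = 0. ✓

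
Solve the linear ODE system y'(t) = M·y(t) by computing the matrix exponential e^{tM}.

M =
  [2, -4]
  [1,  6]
e^{tM} =
  [-2*t*exp(4*t) + exp(4*t), -4*t*exp(4*t)]
  [t*exp(4*t), 2*t*exp(4*t) + exp(4*t)]

Strategy: write M = P · J · P⁻¹ where J is a Jordan canonical form, so e^{tM} = P · e^{tJ} · P⁻¹, and e^{tJ} can be computed block-by-block.

M has Jordan form
J =
  [4, 1]
  [0, 4]
(up to reordering of blocks).

Per-block formulas:
  For a 2×2 Jordan block J_2(4): exp(t · J_2(4)) = e^(4t)·(I + t·N), where N is the 2×2 nilpotent shift.

After assembling e^{tJ} and conjugating by P, we get:

e^{tM} =
  [-2*t*exp(4*t) + exp(4*t), -4*t*exp(4*t)]
  [t*exp(4*t), 2*t*exp(4*t) + exp(4*t)]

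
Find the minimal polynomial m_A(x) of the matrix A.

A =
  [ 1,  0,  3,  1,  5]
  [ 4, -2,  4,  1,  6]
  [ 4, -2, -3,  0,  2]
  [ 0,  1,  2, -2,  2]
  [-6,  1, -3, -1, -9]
x^3 + 9*x^2 + 27*x + 27

The characteristic polynomial is χ_A(x) = (x + 3)^5, so the eigenvalues are known. The minimal polynomial is
  m_A(x) = Π_λ (x − λ)^{k_λ}
where k_λ is the size of the *largest* Jordan block for λ (equivalently, the smallest k with (A − λI)^k v = 0 for every generalised eigenvector v of λ).

  λ = -3: largest Jordan block has size 3, contributing (x + 3)^3

So m_A(x) = (x + 3)^3 = x^3 + 9*x^2 + 27*x + 27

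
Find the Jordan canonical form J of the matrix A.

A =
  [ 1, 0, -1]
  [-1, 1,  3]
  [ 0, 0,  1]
J_3(1)

The characteristic polynomial is
  det(x·I − A) = x^3 - 3*x^2 + 3*x - 1 = (x - 1)^3

Eigenvalues and multiplicities (the geometric multiplicity of λ is n − rank(A − λI), which equals the number of Jordan blocks for λ):
  λ = 1: algebraic multiplicity = 3, geometric multiplicity = 1

Determining the block sizes for each eigenvalue:
  λ = 1: one block (gm = 1), so the single block has size am = 3 → block sizes [3]

Assembling the blocks gives a Jordan form
J =
  [1, 1, 0]
  [0, 1, 1]
  [0, 0, 1]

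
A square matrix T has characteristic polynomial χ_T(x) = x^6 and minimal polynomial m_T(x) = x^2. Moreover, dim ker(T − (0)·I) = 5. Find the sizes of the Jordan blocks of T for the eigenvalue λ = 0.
Block sizes for λ = 0: [2, 1, 1, 1, 1]

Step 1 — from the characteristic polynomial, algebraic multiplicity of λ = 0 is 6. From dim ker(T − (0)·I) = 5, there are exactly 5 Jordan blocks for λ = 0.
Step 2 — from the minimal polynomial, the factor (x − 0)^2 tells us the largest block for λ = 0 has size 2.
Step 3 — with total size 6, 5 blocks, and largest block 2, the block sizes (in nonincreasing order) are [2, 1, 1, 1, 1].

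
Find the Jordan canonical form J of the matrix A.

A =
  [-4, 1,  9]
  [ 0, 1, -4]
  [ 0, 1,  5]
J_1(-4) ⊕ J_2(3)

The characteristic polynomial is
  det(x·I − A) = x^3 - 2*x^2 - 15*x + 36 = (x - 3)^2*(x + 4)

Eigenvalues and multiplicities (the geometric multiplicity of λ is n − rank(A − λI), which equals the number of Jordan blocks for λ):
  λ = -4: algebraic multiplicity = 1, geometric multiplicity = 1
  λ = 3: algebraic multiplicity = 2, geometric multiplicity = 1

Determining the block sizes for each eigenvalue:
  λ = -4: one block (gm = 1), so the single block has size am = 1 → block sizes [1]
  λ = 3: one block (gm = 1), so the single block has size am = 2 → block sizes [2]

Assembling the blocks gives a Jordan form
J =
  [-4, 0, 0]
  [ 0, 3, 1]
  [ 0, 0, 3]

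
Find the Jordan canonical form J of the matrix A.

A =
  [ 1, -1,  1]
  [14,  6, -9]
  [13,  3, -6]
J_1(-3) ⊕ J_2(2)

The characteristic polynomial is
  det(x·I − A) = x^3 - x^2 - 8*x + 12 = (x - 2)^2*(x + 3)

Eigenvalues and multiplicities (the geometric multiplicity of λ is n − rank(A − λI), which equals the number of Jordan blocks for λ):
  λ = -3: algebraic multiplicity = 1, geometric multiplicity = 1
  λ = 2: algebraic multiplicity = 2, geometric multiplicity = 1

Determining the block sizes for each eigenvalue:
  λ = -3: one block (gm = 1), so the single block has size am = 1 → block sizes [1]
  λ = 2: one block (gm = 1), so the single block has size am = 2 → block sizes [2]

Assembling the blocks gives a Jordan form
J =
  [-3, 0, 0]
  [ 0, 2, 1]
  [ 0, 0, 2]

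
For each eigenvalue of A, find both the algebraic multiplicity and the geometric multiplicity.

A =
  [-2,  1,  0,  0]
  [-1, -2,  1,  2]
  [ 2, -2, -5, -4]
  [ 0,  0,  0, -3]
λ = -3: alg = 4, geom = 2

Step 1 — factor the characteristic polynomial to read off the algebraic multiplicities:
  χ_A(x) = (x + 3)^4

Step 2 — compute geometric multiplicities via the rank-nullity identity g(λ) = n − rank(A − λI):
  rank(A − (-3)·I) = 2, so dim ker(A − (-3)·I) = n − 2 = 2

Summary:
  λ = -3: algebraic multiplicity = 4, geometric multiplicity = 2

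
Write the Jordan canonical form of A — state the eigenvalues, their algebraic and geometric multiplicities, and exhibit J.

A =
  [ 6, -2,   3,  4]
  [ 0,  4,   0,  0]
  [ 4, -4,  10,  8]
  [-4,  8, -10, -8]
J_1(0) ⊕ J_2(4) ⊕ J_1(4)

The characteristic polynomial is
  det(x·I − A) = x^4 - 12*x^3 + 48*x^2 - 64*x = x*(x - 4)^3

Eigenvalues and multiplicities (the geometric multiplicity of λ is n − rank(A − λI), which equals the number of Jordan blocks for λ):
  λ = 0: algebraic multiplicity = 1, geometric multiplicity = 1
  λ = 4: algebraic multiplicity = 3, geometric multiplicity = 2

Determining the block sizes for each eigenvalue:
  λ = 0: one block (gm = 1), so the single block has size am = 1 → block sizes [1]
  λ = 4: 2 blocks summing to 3 forces exactly one block of size 2 and the rest size 1 → block sizes [2, 1]

Assembling the blocks gives a Jordan form
J =
  [0, 0, 0, 0]
  [0, 4, 1, 0]
  [0, 0, 4, 0]
  [0, 0, 0, 4]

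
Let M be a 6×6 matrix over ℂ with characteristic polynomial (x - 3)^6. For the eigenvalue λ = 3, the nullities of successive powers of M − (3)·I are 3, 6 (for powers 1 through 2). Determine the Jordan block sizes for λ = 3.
Block sizes for λ = 3: [2, 2, 2]

From the dimensions of kernels of powers, the number of Jordan blocks of size at least j is d_j − d_{j−1} where d_j = dim ker(N^j) (with d_0 = 0). Computing the differences gives [3, 3].
The number of blocks of size exactly k is (#blocks of size ≥ k) − (#blocks of size ≥ k + 1), so the partition is: 3 block(s) of size 2.
In nonincreasing order the block sizes are [2, 2, 2].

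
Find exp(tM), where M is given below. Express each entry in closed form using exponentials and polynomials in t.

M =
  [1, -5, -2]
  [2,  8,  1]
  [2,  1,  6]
e^{tM} =
  [t^2*exp(5*t) - 4*t*exp(5*t) + exp(5*t), 3*t^2*exp(5*t)/2 - 5*t*exp(5*t), t^2*exp(5*t)/2 - 2*t*exp(5*t)]
  [2*t*exp(5*t), 3*t*exp(5*t) + exp(5*t), t*exp(5*t)]
  [-2*t^2*exp(5*t) + 2*t*exp(5*t), -3*t^2*exp(5*t) + t*exp(5*t), -t^2*exp(5*t) + t*exp(5*t) + exp(5*t)]

Strategy: write M = P · J · P⁻¹ where J is a Jordan canonical form, so e^{tM} = P · e^{tJ} · P⁻¹, and e^{tJ} can be computed block-by-block.

M has Jordan form
J =
  [5, 1, 0]
  [0, 5, 1]
  [0, 0, 5]
(up to reordering of blocks).

Per-block formulas:
  For a 3×3 Jordan block J_3(5): exp(t · J_3(5)) = e^(5t)·(I + t·N + (t^2/2)·N^2), where N is the 3×3 nilpotent shift.

After assembling e^{tJ} and conjugating by P, we get:

e^{tM} =
  [t^2*exp(5*t) - 4*t*exp(5*t) + exp(5*t), 3*t^2*exp(5*t)/2 - 5*t*exp(5*t), t^2*exp(5*t)/2 - 2*t*exp(5*t)]
  [2*t*exp(5*t), 3*t*exp(5*t) + exp(5*t), t*exp(5*t)]
  [-2*t^2*exp(5*t) + 2*t*exp(5*t), -3*t^2*exp(5*t) + t*exp(5*t), -t^2*exp(5*t) + t*exp(5*t) + exp(5*t)]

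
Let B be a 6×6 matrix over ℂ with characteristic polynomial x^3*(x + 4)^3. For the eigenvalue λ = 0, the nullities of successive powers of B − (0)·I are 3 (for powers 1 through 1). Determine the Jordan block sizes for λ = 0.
Block sizes for λ = 0: [1, 1, 1]

From the dimensions of kernels of powers, the number of Jordan blocks of size at least j is d_j − d_{j−1} where d_j = dim ker(N^j) (with d_0 = 0). Computing the differences gives [3].
The number of blocks of size exactly k is (#blocks of size ≥ k) − (#blocks of size ≥ k + 1), so the partition is: 3 block(s) of size 1.
In nonincreasing order the block sizes are [1, 1, 1].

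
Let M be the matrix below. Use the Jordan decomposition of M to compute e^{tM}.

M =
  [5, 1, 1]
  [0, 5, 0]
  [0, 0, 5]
e^{tM} =
  [exp(5*t), t*exp(5*t), t*exp(5*t)]
  [0, exp(5*t), 0]
  [0, 0, exp(5*t)]

Strategy: write M = P · J · P⁻¹ where J is a Jordan canonical form, so e^{tM} = P · e^{tJ} · P⁻¹, and e^{tJ} can be computed block-by-block.

M has Jordan form
J =
  [5, 1, 0]
  [0, 5, 0]
  [0, 0, 5]
(up to reordering of blocks).

Per-block formulas:
  For a 2×2 Jordan block J_2(5): exp(t · J_2(5)) = e^(5t)·(I + t·N), where N is the 2×2 nilpotent shift.
  For a 1×1 block at λ = 5: exp(t · [5]) = [e^(5t)].

After assembling e^{tJ} and conjugating by P, we get:

e^{tM} =
  [exp(5*t), t*exp(5*t), t*exp(5*t)]
  [0, exp(5*t), 0]
  [0, 0, exp(5*t)]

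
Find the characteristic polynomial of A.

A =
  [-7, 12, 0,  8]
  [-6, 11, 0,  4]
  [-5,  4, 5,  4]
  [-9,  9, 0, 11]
x^4 - 20*x^3 + 150*x^2 - 500*x + 625

Expanding det(x·I − A) (e.g. by cofactor expansion or by noting that A is similar to its Jordan form J, which has the same characteristic polynomial as A) gives
  χ_A(x) = x^4 - 20*x^3 + 150*x^2 - 500*x + 625
which factors as (x - 5)^4. The eigenvalues (with algebraic multiplicities) are λ = 5 with multiplicity 4.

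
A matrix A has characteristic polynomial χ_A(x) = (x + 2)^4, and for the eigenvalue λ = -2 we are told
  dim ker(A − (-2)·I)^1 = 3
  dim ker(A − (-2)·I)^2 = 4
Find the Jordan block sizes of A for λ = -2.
Block sizes for λ = -2: [2, 1, 1]

From the dimensions of kernels of powers, the number of Jordan blocks of size at least j is d_j − d_{j−1} where d_j = dim ker(N^j) (with d_0 = 0). Computing the differences gives [3, 1].
The number of blocks of size exactly k is (#blocks of size ≥ k) − (#blocks of size ≥ k + 1), so the partition is: 2 block(s) of size 1, 1 block(s) of size 2.
In nonincreasing order the block sizes are [2, 1, 1].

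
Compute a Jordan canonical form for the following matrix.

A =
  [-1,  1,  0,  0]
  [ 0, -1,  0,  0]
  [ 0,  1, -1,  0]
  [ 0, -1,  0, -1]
J_2(-1) ⊕ J_1(-1) ⊕ J_1(-1)

The characteristic polynomial is
  det(x·I − A) = x^4 + 4*x^3 + 6*x^2 + 4*x + 1 = (x + 1)^4

Eigenvalues and multiplicities (the geometric multiplicity of λ is n − rank(A − λI), which equals the number of Jordan blocks for λ):
  λ = -1: algebraic multiplicity = 4, geometric multiplicity = 3

Determining the block sizes for each eigenvalue:
  λ = -1: 3 blocks summing to 4 forces exactly one block of size 2 and the rest size 1 → block sizes [2, 1, 1]

Assembling the blocks gives a Jordan form
J =
  [-1,  1,  0,  0]
  [ 0, -1,  0,  0]
  [ 0,  0, -1,  0]
  [ 0,  0,  0, -1]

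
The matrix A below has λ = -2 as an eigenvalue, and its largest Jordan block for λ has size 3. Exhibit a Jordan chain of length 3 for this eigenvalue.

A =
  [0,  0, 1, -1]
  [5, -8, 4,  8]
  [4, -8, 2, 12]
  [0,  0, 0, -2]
A Jordan chain for λ = -2 of length 3:
v_1 = (8, -4, -16, 0)ᵀ
v_2 = (2, 5, 4, 0)ᵀ
v_3 = (1, 0, 0, 0)ᵀ

Let N = A − (-2)·I. We want v_3 with N^3 v_3 = 0 but N^2 v_3 ≠ 0; then v_{j-1} := N · v_j for j = 3, …, 2.

Pick v_3 = (1, 0, 0, 0)ᵀ.
Then v_2 = N · v_3 = (2, 5, 4, 0)ᵀ.
Then v_1 = N · v_2 = (8, -4, -16, 0)ᵀ.

Sanity check: (A − (-2)·I) v_1 = (0, 0, 0, 0)ᵀ = 0. ✓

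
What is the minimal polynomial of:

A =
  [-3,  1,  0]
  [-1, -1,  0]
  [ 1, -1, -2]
x^2 + 4*x + 4

The characteristic polynomial is χ_A(x) = (x + 2)^3, so the eigenvalues are known. The minimal polynomial is
  m_A(x) = Π_λ (x − λ)^{k_λ}
where k_λ is the size of the *largest* Jordan block for λ (equivalently, the smallest k with (A − λI)^k v = 0 for every generalised eigenvector v of λ).

  λ = -2: largest Jordan block has size 2, contributing (x + 2)^2

So m_A(x) = (x + 2)^2 = x^2 + 4*x + 4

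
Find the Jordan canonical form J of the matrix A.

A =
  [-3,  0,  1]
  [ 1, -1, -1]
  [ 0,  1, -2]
J_3(-2)

The characteristic polynomial is
  det(x·I − A) = x^3 + 6*x^2 + 12*x + 8 = (x + 2)^3

Eigenvalues and multiplicities (the geometric multiplicity of λ is n − rank(A − λI), which equals the number of Jordan blocks for λ):
  λ = -2: algebraic multiplicity = 3, geometric multiplicity = 1

Determining the block sizes for each eigenvalue:
  λ = -2: one block (gm = 1), so the single block has size am = 3 → block sizes [3]

Assembling the blocks gives a Jordan form
J =
  [-2,  1,  0]
  [ 0, -2,  1]
  [ 0,  0, -2]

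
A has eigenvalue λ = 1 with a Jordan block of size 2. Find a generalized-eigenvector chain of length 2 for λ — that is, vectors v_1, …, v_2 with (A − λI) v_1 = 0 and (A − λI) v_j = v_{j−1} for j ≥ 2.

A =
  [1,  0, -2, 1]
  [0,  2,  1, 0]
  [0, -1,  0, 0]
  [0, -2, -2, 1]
A Jordan chain for λ = 1 of length 2:
v_1 = (0, 1, -1, -2)ᵀ
v_2 = (0, 1, 0, 0)ᵀ

Let N = A − (1)·I. We want v_2 with N^2 v_2 = 0 but N^1 v_2 ≠ 0; then v_{j-1} := N · v_j for j = 2, …, 2.

Pick v_2 = (0, 1, 0, 0)ᵀ.
Then v_1 = N · v_2 = (0, 1, -1, -2)ᵀ.

Sanity check: (A − (1)·I) v_1 = (0, 0, 0, 0)ᵀ = 0. ✓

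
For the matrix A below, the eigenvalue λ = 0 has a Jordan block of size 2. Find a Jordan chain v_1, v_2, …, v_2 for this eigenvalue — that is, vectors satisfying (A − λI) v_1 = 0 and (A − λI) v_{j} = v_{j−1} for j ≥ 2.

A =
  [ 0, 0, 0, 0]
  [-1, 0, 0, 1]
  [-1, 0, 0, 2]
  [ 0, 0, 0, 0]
A Jordan chain for λ = 0 of length 2:
v_1 = (0, -1, -1, 0)ᵀ
v_2 = (1, 0, 0, 0)ᵀ

Let N = A − (0)·I. We want v_2 with N^2 v_2 = 0 but N^1 v_2 ≠ 0; then v_{j-1} := N · v_j for j = 2, …, 2.

Pick v_2 = (1, 0, 0, 0)ᵀ.
Then v_1 = N · v_2 = (0, -1, -1, 0)ᵀ.

Sanity check: (A − (0)·I) v_1 = (0, 0, 0, 0)ᵀ = 0. ✓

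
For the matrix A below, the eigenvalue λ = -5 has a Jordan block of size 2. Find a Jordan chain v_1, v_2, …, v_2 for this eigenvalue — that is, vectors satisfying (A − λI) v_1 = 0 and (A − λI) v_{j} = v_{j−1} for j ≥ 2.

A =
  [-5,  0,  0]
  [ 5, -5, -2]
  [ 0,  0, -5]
A Jordan chain for λ = -5 of length 2:
v_1 = (0, 5, 0)ᵀ
v_2 = (1, 0, 0)ᵀ

Let N = A − (-5)·I. We want v_2 with N^2 v_2 = 0 but N^1 v_2 ≠ 0; then v_{j-1} := N · v_j for j = 2, …, 2.

Pick v_2 = (1, 0, 0)ᵀ.
Then v_1 = N · v_2 = (0, 5, 0)ᵀ.

Sanity check: (A − (-5)·I) v_1 = (0, 0, 0)ᵀ = 0. ✓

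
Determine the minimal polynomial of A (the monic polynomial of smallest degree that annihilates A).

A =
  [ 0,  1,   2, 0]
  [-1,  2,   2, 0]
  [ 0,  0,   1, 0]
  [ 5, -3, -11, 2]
x^3 - 4*x^2 + 5*x - 2

The characteristic polynomial is χ_A(x) = (x - 2)*(x - 1)^3, so the eigenvalues are known. The minimal polynomial is
  m_A(x) = Π_λ (x − λ)^{k_λ}
where k_λ is the size of the *largest* Jordan block for λ (equivalently, the smallest k with (A − λI)^k v = 0 for every generalised eigenvector v of λ).

  λ = 1: largest Jordan block has size 2, contributing (x − 1)^2
  λ = 2: largest Jordan block has size 1, contributing (x − 2)

So m_A(x) = (x - 2)*(x - 1)^2 = x^3 - 4*x^2 + 5*x - 2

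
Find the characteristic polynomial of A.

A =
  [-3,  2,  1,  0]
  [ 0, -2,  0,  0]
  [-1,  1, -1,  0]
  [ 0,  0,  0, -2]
x^4 + 8*x^3 + 24*x^2 + 32*x + 16

Expanding det(x·I − A) (e.g. by cofactor expansion or by noting that A is similar to its Jordan form J, which has the same characteristic polynomial as A) gives
  χ_A(x) = x^4 + 8*x^3 + 24*x^2 + 32*x + 16
which factors as (x + 2)^4. The eigenvalues (with algebraic multiplicities) are λ = -2 with multiplicity 4.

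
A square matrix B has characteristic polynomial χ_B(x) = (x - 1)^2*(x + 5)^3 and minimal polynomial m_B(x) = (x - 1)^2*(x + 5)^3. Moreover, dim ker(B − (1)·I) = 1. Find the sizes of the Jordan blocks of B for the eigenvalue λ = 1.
Block sizes for λ = 1: [2]

Step 1 — from the characteristic polynomial, algebraic multiplicity of λ = 1 is 2. From dim ker(B − (1)·I) = 1, there are exactly 1 Jordan blocks for λ = 1.
Step 2 — from the minimal polynomial, the factor (x − 1)^2 tells us the largest block for λ = 1 has size 2.
Step 3 — with total size 2, 1 blocks, and largest block 2, the block sizes (in nonincreasing order) are [2].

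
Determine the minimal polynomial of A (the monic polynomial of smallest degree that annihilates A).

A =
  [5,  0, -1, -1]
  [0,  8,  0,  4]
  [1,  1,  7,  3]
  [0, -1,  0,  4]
x^2 - 12*x + 36

The characteristic polynomial is χ_A(x) = (x - 6)^4, so the eigenvalues are known. The minimal polynomial is
  m_A(x) = Π_λ (x − λ)^{k_λ}
where k_λ is the size of the *largest* Jordan block for λ (equivalently, the smallest k with (A − λI)^k v = 0 for every generalised eigenvector v of λ).

  λ = 6: largest Jordan block has size 2, contributing (x − 6)^2

So m_A(x) = (x - 6)^2 = x^2 - 12*x + 36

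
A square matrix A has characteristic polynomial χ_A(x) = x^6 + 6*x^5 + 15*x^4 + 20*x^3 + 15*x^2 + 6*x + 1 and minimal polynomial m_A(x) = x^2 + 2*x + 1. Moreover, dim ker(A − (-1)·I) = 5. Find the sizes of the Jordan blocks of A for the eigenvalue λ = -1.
Block sizes for λ = -1: [2, 1, 1, 1, 1]

Step 1 — from the characteristic polynomial, algebraic multiplicity of λ = -1 is 6. From dim ker(A − (-1)·I) = 5, there are exactly 5 Jordan blocks for λ = -1.
Step 2 — from the minimal polynomial, the factor (x + 1)^2 tells us the largest block for λ = -1 has size 2.
Step 3 — with total size 6, 5 blocks, and largest block 2, the block sizes (in nonincreasing order) are [2, 1, 1, 1, 1].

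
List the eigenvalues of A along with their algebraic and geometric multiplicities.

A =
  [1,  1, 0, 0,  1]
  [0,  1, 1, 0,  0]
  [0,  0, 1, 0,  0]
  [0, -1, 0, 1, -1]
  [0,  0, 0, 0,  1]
λ = 1: alg = 5, geom = 3

Step 1 — factor the characteristic polynomial to read off the algebraic multiplicities:
  χ_A(x) = (x - 1)^5

Step 2 — compute geometric multiplicities via the rank-nullity identity g(λ) = n − rank(A − λI):
  rank(A − (1)·I) = 2, so dim ker(A − (1)·I) = n − 2 = 3

Summary:
  λ = 1: algebraic multiplicity = 5, geometric multiplicity = 3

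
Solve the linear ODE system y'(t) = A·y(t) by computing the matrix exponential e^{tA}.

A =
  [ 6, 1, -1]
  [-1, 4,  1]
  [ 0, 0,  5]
e^{tA} =
  [t*exp(5*t) + exp(5*t), t*exp(5*t), -t*exp(5*t)]
  [-t*exp(5*t), -t*exp(5*t) + exp(5*t), t*exp(5*t)]
  [0, 0, exp(5*t)]

Strategy: write A = P · J · P⁻¹ where J is a Jordan canonical form, so e^{tA} = P · e^{tJ} · P⁻¹, and e^{tJ} can be computed block-by-block.

A has Jordan form
J =
  [5, 1, 0]
  [0, 5, 0]
  [0, 0, 5]
(up to reordering of blocks).

Per-block formulas:
  For a 1×1 block at λ = 5: exp(t · [5]) = [e^(5t)].
  For a 2×2 Jordan block J_2(5): exp(t · J_2(5)) = e^(5t)·(I + t·N), where N is the 2×2 nilpotent shift.

After assembling e^{tJ} and conjugating by P, we get:

e^{tA} =
  [t*exp(5*t) + exp(5*t), t*exp(5*t), -t*exp(5*t)]
  [-t*exp(5*t), -t*exp(5*t) + exp(5*t), t*exp(5*t)]
  [0, 0, exp(5*t)]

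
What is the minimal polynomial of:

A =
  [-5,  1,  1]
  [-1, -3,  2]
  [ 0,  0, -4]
x^3 + 12*x^2 + 48*x + 64

The characteristic polynomial is χ_A(x) = (x + 4)^3, so the eigenvalues are known. The minimal polynomial is
  m_A(x) = Π_λ (x − λ)^{k_λ}
where k_λ is the size of the *largest* Jordan block for λ (equivalently, the smallest k with (A − λI)^k v = 0 for every generalised eigenvector v of λ).

  λ = -4: largest Jordan block has size 3, contributing (x + 4)^3

So m_A(x) = (x + 4)^3 = x^3 + 12*x^2 + 48*x + 64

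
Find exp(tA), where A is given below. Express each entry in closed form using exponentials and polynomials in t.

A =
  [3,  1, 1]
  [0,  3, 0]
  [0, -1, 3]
e^{tA} =
  [exp(3*t), -t^2*exp(3*t)/2 + t*exp(3*t), t*exp(3*t)]
  [0, exp(3*t), 0]
  [0, -t*exp(3*t), exp(3*t)]

Strategy: write A = P · J · P⁻¹ where J is a Jordan canonical form, so e^{tA} = P · e^{tJ} · P⁻¹, and e^{tJ} can be computed block-by-block.

A has Jordan form
J =
  [3, 1, 0]
  [0, 3, 1]
  [0, 0, 3]
(up to reordering of blocks).

Per-block formulas:
  For a 3×3 Jordan block J_3(3): exp(t · J_3(3)) = e^(3t)·(I + t·N + (t^2/2)·N^2), where N is the 3×3 nilpotent shift.

After assembling e^{tJ} and conjugating by P, we get:

e^{tA} =
  [exp(3*t), -t^2*exp(3*t)/2 + t*exp(3*t), t*exp(3*t)]
  [0, exp(3*t), 0]
  [0, -t*exp(3*t), exp(3*t)]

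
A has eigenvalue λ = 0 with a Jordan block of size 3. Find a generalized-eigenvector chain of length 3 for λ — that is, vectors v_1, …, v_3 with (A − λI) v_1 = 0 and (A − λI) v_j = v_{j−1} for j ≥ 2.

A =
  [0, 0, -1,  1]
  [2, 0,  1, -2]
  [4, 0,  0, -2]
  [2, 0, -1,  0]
A Jordan chain for λ = 0 of length 3:
v_1 = (-2, 0, -4, -4)ᵀ
v_2 = (0, 2, 4, 2)ᵀ
v_3 = (1, 0, 0, 0)ᵀ

Let N = A − (0)·I. We want v_3 with N^3 v_3 = 0 but N^2 v_3 ≠ 0; then v_{j-1} := N · v_j for j = 3, …, 2.

Pick v_3 = (1, 0, 0, 0)ᵀ.
Then v_2 = N · v_3 = (0, 2, 4, 2)ᵀ.
Then v_1 = N · v_2 = (-2, 0, -4, -4)ᵀ.

Sanity check: (A − (0)·I) v_1 = (0, 0, 0, 0)ᵀ = 0. ✓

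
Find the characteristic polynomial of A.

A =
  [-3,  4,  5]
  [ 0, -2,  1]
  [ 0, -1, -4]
x^3 + 9*x^2 + 27*x + 27

Expanding det(x·I − A) (e.g. by cofactor expansion or by noting that A is similar to its Jordan form J, which has the same characteristic polynomial as A) gives
  χ_A(x) = x^3 + 9*x^2 + 27*x + 27
which factors as (x + 3)^3. The eigenvalues (with algebraic multiplicities) are λ = -3 with multiplicity 3.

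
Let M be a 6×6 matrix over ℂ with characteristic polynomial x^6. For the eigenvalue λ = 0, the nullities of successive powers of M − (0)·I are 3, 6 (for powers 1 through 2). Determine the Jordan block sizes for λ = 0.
Block sizes for λ = 0: [2, 2, 2]

From the dimensions of kernels of powers, the number of Jordan blocks of size at least j is d_j − d_{j−1} where d_j = dim ker(N^j) (with d_0 = 0). Computing the differences gives [3, 3].
The number of blocks of size exactly k is (#blocks of size ≥ k) − (#blocks of size ≥ k + 1), so the partition is: 3 block(s) of size 2.
In nonincreasing order the block sizes are [2, 2, 2].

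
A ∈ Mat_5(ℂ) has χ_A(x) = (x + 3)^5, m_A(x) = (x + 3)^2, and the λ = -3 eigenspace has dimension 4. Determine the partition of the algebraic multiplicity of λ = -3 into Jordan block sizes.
Block sizes for λ = -3: [2, 1, 1, 1]

Step 1 — from the characteristic polynomial, algebraic multiplicity of λ = -3 is 5. From dim ker(A − (-3)·I) = 4, there are exactly 4 Jordan blocks for λ = -3.
Step 2 — from the minimal polynomial, the factor (x + 3)^2 tells us the largest block for λ = -3 has size 2.
Step 3 — with total size 5, 4 blocks, and largest block 2, the block sizes (in nonincreasing order) are [2, 1, 1, 1].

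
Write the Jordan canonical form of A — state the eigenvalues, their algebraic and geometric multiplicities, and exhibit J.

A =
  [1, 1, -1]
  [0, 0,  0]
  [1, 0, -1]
J_3(0)

The characteristic polynomial is
  det(x·I − A) = x^3

Eigenvalues and multiplicities (the geometric multiplicity of λ is n − rank(A − λI), which equals the number of Jordan blocks for λ):
  λ = 0: algebraic multiplicity = 3, geometric multiplicity = 1

Determining the block sizes for each eigenvalue:
  λ = 0: one block (gm = 1), so the single block has size am = 3 → block sizes [3]

Assembling the blocks gives a Jordan form
J =
  [0, 1, 0]
  [0, 0, 1]
  [0, 0, 0]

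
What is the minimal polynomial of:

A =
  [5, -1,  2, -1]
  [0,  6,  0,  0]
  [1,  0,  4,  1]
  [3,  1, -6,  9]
x^2 - 12*x + 36

The characteristic polynomial is χ_A(x) = (x - 6)^4, so the eigenvalues are known. The minimal polynomial is
  m_A(x) = Π_λ (x − λ)^{k_λ}
where k_λ is the size of the *largest* Jordan block for λ (equivalently, the smallest k with (A − λI)^k v = 0 for every generalised eigenvector v of λ).

  λ = 6: largest Jordan block has size 2, contributing (x − 6)^2

So m_A(x) = (x - 6)^2 = x^2 - 12*x + 36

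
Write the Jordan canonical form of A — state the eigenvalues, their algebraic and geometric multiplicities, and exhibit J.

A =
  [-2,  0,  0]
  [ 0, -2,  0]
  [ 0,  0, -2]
J_1(-2) ⊕ J_1(-2) ⊕ J_1(-2)

The characteristic polynomial is
  det(x·I − A) = x^3 + 6*x^2 + 12*x + 8 = (x + 2)^3

Eigenvalues and multiplicities (the geometric multiplicity of λ is n − rank(A − λI), which equals the number of Jordan blocks for λ):
  λ = -2: algebraic multiplicity = 3, geometric multiplicity = 3

Determining the block sizes for each eigenvalue:
  λ = -2: gm = am = 3, so every block has size 1 → block sizes [1, 1, 1]

Assembling the blocks gives a Jordan form
J =
  [-2,  0,  0]
  [ 0, -2,  0]
  [ 0,  0, -2]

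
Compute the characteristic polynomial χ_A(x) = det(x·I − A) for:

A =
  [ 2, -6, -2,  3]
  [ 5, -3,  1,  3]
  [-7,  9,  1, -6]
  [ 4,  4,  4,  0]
x^4

Expanding det(x·I − A) (e.g. by cofactor expansion or by noting that A is similar to its Jordan form J, which has the same characteristic polynomial as A) gives
  χ_A(x) = x^4
which factors as x^4. The eigenvalues (with algebraic multiplicities) are λ = 0 with multiplicity 4.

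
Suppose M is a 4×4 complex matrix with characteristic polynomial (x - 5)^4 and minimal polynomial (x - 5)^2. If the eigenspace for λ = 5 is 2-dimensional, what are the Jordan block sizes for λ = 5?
Block sizes for λ = 5: [2, 2]

Step 1 — from the characteristic polynomial, algebraic multiplicity of λ = 5 is 4. From dim ker(M − (5)·I) = 2, there are exactly 2 Jordan blocks for λ = 5.
Step 2 — from the minimal polynomial, the factor (x − 5)^2 tells us the largest block for λ = 5 has size 2.
Step 3 — with total size 4, 2 blocks, and largest block 2, the block sizes (in nonincreasing order) are [2, 2].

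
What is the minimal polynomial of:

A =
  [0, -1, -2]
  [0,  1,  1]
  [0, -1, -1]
x^3

The characteristic polynomial is χ_A(x) = x^3, so the eigenvalues are known. The minimal polynomial is
  m_A(x) = Π_λ (x − λ)^{k_λ}
where k_λ is the size of the *largest* Jordan block for λ (equivalently, the smallest k with (A − λI)^k v = 0 for every generalised eigenvector v of λ).

  λ = 0: largest Jordan block has size 3, contributing (x − 0)^3

So m_A(x) = x^3 = x^3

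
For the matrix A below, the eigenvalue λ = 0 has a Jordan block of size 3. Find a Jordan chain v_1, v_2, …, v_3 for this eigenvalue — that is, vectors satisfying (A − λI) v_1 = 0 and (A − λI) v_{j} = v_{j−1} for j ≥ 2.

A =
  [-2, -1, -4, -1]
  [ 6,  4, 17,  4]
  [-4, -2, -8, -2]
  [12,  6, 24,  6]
A Jordan chain for λ = 0 of length 3:
v_1 = (2, -8, 4, -12)ᵀ
v_2 = (-2, 6, -4, 12)ᵀ
v_3 = (1, 0, 0, 0)ᵀ

Let N = A − (0)·I. We want v_3 with N^3 v_3 = 0 but N^2 v_3 ≠ 0; then v_{j-1} := N · v_j for j = 3, …, 2.

Pick v_3 = (1, 0, 0, 0)ᵀ.
Then v_2 = N · v_3 = (-2, 6, -4, 12)ᵀ.
Then v_1 = N · v_2 = (2, -8, 4, -12)ᵀ.

Sanity check: (A − (0)·I) v_1 = (0, 0, 0, 0)ᵀ = 0. ✓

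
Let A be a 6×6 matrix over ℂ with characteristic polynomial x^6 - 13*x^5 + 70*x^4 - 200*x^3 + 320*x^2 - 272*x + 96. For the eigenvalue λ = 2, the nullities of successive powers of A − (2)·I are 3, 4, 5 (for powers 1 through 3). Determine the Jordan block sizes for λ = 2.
Block sizes for λ = 2: [3, 1, 1]

From the dimensions of kernels of powers, the number of Jordan blocks of size at least j is d_j − d_{j−1} where d_j = dim ker(N^j) (with d_0 = 0). Computing the differences gives [3, 1, 1].
The number of blocks of size exactly k is (#blocks of size ≥ k) − (#blocks of size ≥ k + 1), so the partition is: 2 block(s) of size 1, 1 block(s) of size 3.
In nonincreasing order the block sizes are [3, 1, 1].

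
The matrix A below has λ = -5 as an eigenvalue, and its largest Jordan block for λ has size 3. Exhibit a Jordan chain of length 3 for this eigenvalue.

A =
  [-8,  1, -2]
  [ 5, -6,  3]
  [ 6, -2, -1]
A Jordan chain for λ = -5 of length 3:
v_1 = (2, -2, -4)ᵀ
v_2 = (-3, 5, 6)ᵀ
v_3 = (1, 0, 0)ᵀ

Let N = A − (-5)·I. We want v_3 with N^3 v_3 = 0 but N^2 v_3 ≠ 0; then v_{j-1} := N · v_j for j = 3, …, 2.

Pick v_3 = (1, 0, 0)ᵀ.
Then v_2 = N · v_3 = (-3, 5, 6)ᵀ.
Then v_1 = N · v_2 = (2, -2, -4)ᵀ.

Sanity check: (A − (-5)·I) v_1 = (0, 0, 0)ᵀ = 0. ✓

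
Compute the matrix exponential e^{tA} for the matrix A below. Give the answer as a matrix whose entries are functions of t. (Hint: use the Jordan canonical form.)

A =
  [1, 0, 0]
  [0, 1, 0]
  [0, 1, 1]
e^{tA} =
  [exp(t), 0, 0]
  [0, exp(t), 0]
  [0, t*exp(t), exp(t)]

Strategy: write A = P · J · P⁻¹ where J is a Jordan canonical form, so e^{tA} = P · e^{tJ} · P⁻¹, and e^{tJ} can be computed block-by-block.

A has Jordan form
J =
  [1, 1, 0]
  [0, 1, 0]
  [0, 0, 1]
(up to reordering of blocks).

Per-block formulas:
  For a 2×2 Jordan block J_2(1): exp(t · J_2(1)) = e^(1t)·(I + t·N), where N is the 2×2 nilpotent shift.
  For a 1×1 block at λ = 1: exp(t · [1]) = [e^(1t)].

After assembling e^{tJ} and conjugating by P, we get:

e^{tA} =
  [exp(t), 0, 0]
  [0, exp(t), 0]
  [0, t*exp(t), exp(t)]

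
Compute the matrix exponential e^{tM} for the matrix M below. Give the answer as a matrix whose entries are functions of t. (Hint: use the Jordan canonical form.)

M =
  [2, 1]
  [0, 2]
e^{tM} =
  [exp(2*t), t*exp(2*t)]
  [0, exp(2*t)]

Strategy: write M = P · J · P⁻¹ where J is a Jordan canonical form, so e^{tM} = P · e^{tJ} · P⁻¹, and e^{tJ} can be computed block-by-block.

M has Jordan form
J =
  [2, 1]
  [0, 2]
(up to reordering of blocks).

Per-block formulas:
  For a 2×2 Jordan block J_2(2): exp(t · J_2(2)) = e^(2t)·(I + t·N), where N is the 2×2 nilpotent shift.

After assembling e^{tJ} and conjugating by P, we get:

e^{tM} =
  [exp(2*t), t*exp(2*t)]
  [0, exp(2*t)]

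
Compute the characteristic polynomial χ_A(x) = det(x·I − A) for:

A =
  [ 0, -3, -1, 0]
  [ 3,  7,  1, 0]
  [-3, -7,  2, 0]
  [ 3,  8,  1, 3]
x^4 - 12*x^3 + 54*x^2 - 108*x + 81

Expanding det(x·I − A) (e.g. by cofactor expansion or by noting that A is similar to its Jordan form J, which has the same characteristic polynomial as A) gives
  χ_A(x) = x^4 - 12*x^3 + 54*x^2 - 108*x + 81
which factors as (x - 3)^4. The eigenvalues (with algebraic multiplicities) are λ = 3 with multiplicity 4.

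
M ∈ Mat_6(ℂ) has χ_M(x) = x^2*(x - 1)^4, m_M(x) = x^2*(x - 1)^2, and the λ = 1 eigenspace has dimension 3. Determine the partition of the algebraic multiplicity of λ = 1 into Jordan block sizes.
Block sizes for λ = 1: [2, 1, 1]

Step 1 — from the characteristic polynomial, algebraic multiplicity of λ = 1 is 4. From dim ker(M − (1)·I) = 3, there are exactly 3 Jordan blocks for λ = 1.
Step 2 — from the minimal polynomial, the factor (x − 1)^2 tells us the largest block for λ = 1 has size 2.
Step 3 — with total size 4, 3 blocks, and largest block 2, the block sizes (in nonincreasing order) are [2, 1, 1].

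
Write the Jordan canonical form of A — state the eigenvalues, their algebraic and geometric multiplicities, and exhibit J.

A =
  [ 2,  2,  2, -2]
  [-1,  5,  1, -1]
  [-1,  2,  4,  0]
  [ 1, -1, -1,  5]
J_3(4) ⊕ J_1(4)

The characteristic polynomial is
  det(x·I − A) = x^4 - 16*x^3 + 96*x^2 - 256*x + 256 = (x - 4)^4

Eigenvalues and multiplicities (the geometric multiplicity of λ is n − rank(A − λI), which equals the number of Jordan blocks for λ):
  λ = 4: algebraic multiplicity = 4, geometric multiplicity = 2

Determining the block sizes for each eigenvalue:
  λ = 4: with am = 4 and gm = 2, the partition is not yet determined (e.g. several partitions of 4 into 2 parts exist). Let N = A − (4)·I. Computing rank(N^1) = 2, rank(N^2) = 1, rank(N^3) = 0; the number of blocks of size ≥ j is rank(N^{j−1}) − rank(N^j), giving [2, 1, 1]. So we have 1 block(s) of size 3, 1 block(s) of size 1 → block sizes [3, 1]

Assembling the blocks gives a Jordan form
J =
  [4, 1, 0, 0]
  [0, 4, 1, 0]
  [0, 0, 4, 0]
  [0, 0, 0, 4]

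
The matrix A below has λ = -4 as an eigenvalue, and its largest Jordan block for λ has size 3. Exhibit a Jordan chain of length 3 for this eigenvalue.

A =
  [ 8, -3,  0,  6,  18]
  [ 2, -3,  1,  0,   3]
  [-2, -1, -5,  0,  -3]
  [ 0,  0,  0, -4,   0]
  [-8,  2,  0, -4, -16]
A Jordan chain for λ = -4 of length 3:
v_1 = (-6, 0, 0, 0, 4)ᵀ
v_2 = (12, 2, -2, 0, -8)ᵀ
v_3 = (1, 0, 0, 0, 0)ᵀ

Let N = A − (-4)·I. We want v_3 with N^3 v_3 = 0 but N^2 v_3 ≠ 0; then v_{j-1} := N · v_j for j = 3, …, 2.

Pick v_3 = (1, 0, 0, 0, 0)ᵀ.
Then v_2 = N · v_3 = (12, 2, -2, 0, -8)ᵀ.
Then v_1 = N · v_2 = (-6, 0, 0, 0, 4)ᵀ.

Sanity check: (A − (-4)·I) v_1 = (0, 0, 0, 0, 0)ᵀ = 0. ✓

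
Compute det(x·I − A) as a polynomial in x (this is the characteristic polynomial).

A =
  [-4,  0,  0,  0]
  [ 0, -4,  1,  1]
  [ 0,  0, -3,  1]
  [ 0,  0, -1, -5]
x^4 + 16*x^3 + 96*x^2 + 256*x + 256

Expanding det(x·I − A) (e.g. by cofactor expansion or by noting that A is similar to its Jordan form J, which has the same characteristic polynomial as A) gives
  χ_A(x) = x^4 + 16*x^3 + 96*x^2 + 256*x + 256
which factors as (x + 4)^4. The eigenvalues (with algebraic multiplicities) are λ = -4 with multiplicity 4.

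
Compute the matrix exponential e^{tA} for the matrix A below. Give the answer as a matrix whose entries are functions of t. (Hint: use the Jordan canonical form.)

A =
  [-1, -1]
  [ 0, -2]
e^{tA} =
  [exp(-t), -exp(-t) + exp(-2*t)]
  [0, exp(-2*t)]

Strategy: write A = P · J · P⁻¹ where J is a Jordan canonical form, so e^{tA} = P · e^{tJ} · P⁻¹, and e^{tJ} can be computed block-by-block.

A has Jordan form
J =
  [-2,  0]
  [ 0, -1]
(up to reordering of blocks).

Per-block formulas:
  For a 1×1 block at λ = -1: exp(t · [-1]) = [e^(-1t)].
  For a 1×1 block at λ = -2: exp(t · [-2]) = [e^(-2t)].

After assembling e^{tJ} and conjugating by P, we get:

e^{tA} =
  [exp(-t), -exp(-t) + exp(-2*t)]
  [0, exp(-2*t)]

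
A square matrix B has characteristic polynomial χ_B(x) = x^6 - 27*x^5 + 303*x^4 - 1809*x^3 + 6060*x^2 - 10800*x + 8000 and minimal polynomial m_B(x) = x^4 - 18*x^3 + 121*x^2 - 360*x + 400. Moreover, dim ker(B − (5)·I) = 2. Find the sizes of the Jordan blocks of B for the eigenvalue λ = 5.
Block sizes for λ = 5: [2, 1]

Step 1 — from the characteristic polynomial, algebraic multiplicity of λ = 5 is 3. From dim ker(B − (5)·I) = 2, there are exactly 2 Jordan blocks for λ = 5.
Step 2 — from the minimal polynomial, the factor (x − 5)^2 tells us the largest block for λ = 5 has size 2.
Step 3 — with total size 3, 2 blocks, and largest block 2, the block sizes (in nonincreasing order) are [2, 1].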